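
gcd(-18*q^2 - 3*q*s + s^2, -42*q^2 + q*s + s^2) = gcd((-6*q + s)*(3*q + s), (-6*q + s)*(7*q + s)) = 6*q - s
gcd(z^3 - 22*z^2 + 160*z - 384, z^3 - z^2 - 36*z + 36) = z - 6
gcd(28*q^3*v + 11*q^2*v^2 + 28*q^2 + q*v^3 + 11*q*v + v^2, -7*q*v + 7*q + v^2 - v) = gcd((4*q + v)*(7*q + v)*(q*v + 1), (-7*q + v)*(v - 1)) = 1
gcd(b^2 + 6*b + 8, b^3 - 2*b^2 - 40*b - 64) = b^2 + 6*b + 8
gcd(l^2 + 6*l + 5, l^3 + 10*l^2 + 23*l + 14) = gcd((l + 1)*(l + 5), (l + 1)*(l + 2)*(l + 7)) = l + 1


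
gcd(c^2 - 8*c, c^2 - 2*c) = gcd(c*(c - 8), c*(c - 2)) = c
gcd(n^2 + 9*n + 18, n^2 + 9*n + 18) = n^2 + 9*n + 18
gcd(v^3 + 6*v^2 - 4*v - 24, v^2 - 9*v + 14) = v - 2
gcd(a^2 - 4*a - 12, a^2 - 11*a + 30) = a - 6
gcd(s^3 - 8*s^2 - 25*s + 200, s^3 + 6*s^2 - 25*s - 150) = s^2 - 25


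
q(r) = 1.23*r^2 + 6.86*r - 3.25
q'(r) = 2.46*r + 6.86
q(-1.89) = -11.82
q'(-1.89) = 2.21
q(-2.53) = -12.73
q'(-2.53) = 0.64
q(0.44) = 0.01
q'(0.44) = 7.94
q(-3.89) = -11.32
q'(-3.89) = -2.71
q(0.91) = 4.01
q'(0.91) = 9.10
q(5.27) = 67.06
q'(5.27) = 19.82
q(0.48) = 0.33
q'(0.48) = 8.04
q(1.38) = 8.56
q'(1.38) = 10.25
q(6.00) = 82.19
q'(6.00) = 21.62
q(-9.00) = 34.64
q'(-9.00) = -15.28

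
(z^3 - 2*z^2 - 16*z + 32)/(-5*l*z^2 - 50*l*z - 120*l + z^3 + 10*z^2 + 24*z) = (z^2 - 6*z + 8)/(-5*l*z - 30*l + z^2 + 6*z)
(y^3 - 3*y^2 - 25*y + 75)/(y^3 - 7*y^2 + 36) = (y^2 - 25)/(y^2 - 4*y - 12)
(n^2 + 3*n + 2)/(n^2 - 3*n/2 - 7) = 2*(n + 1)/(2*n - 7)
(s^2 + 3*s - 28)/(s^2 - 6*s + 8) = (s + 7)/(s - 2)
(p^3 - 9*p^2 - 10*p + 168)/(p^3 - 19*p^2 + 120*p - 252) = (p + 4)/(p - 6)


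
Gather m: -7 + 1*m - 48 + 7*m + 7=8*m - 48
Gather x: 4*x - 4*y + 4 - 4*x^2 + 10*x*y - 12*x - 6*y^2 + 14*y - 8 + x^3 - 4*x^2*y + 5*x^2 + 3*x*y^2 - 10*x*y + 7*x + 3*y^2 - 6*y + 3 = x^3 + x^2*(1 - 4*y) + x*(3*y^2 - 1) - 3*y^2 + 4*y - 1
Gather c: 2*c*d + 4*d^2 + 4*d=2*c*d + 4*d^2 + 4*d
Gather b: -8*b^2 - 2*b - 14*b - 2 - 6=-8*b^2 - 16*b - 8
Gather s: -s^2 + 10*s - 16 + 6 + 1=-s^2 + 10*s - 9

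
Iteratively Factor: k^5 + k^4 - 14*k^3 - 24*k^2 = (k + 2)*(k^4 - k^3 - 12*k^2) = (k + 2)*(k + 3)*(k^3 - 4*k^2) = (k - 4)*(k + 2)*(k + 3)*(k^2) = k*(k - 4)*(k + 2)*(k + 3)*(k)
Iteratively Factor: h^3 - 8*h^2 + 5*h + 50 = (h - 5)*(h^2 - 3*h - 10) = (h - 5)^2*(h + 2)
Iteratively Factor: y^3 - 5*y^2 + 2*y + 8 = (y - 2)*(y^2 - 3*y - 4) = (y - 2)*(y + 1)*(y - 4)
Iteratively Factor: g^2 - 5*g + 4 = (g - 1)*(g - 4)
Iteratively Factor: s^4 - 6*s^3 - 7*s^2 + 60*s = (s - 4)*(s^3 - 2*s^2 - 15*s) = (s - 5)*(s - 4)*(s^2 + 3*s) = (s - 5)*(s - 4)*(s + 3)*(s)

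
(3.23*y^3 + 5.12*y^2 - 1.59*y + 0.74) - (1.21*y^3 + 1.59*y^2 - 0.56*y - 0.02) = 2.02*y^3 + 3.53*y^2 - 1.03*y + 0.76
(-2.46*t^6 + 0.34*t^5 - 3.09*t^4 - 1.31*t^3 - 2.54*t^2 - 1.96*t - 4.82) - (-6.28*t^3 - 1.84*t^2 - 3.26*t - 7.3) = -2.46*t^6 + 0.34*t^5 - 3.09*t^4 + 4.97*t^3 - 0.7*t^2 + 1.3*t + 2.48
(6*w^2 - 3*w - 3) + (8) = 6*w^2 - 3*w + 5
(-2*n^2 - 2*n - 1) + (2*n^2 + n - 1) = -n - 2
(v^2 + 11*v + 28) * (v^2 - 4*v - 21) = v^4 + 7*v^3 - 37*v^2 - 343*v - 588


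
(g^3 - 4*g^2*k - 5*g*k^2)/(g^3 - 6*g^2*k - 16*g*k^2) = (-g^2 + 4*g*k + 5*k^2)/(-g^2 + 6*g*k + 16*k^2)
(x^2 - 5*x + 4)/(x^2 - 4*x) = (x - 1)/x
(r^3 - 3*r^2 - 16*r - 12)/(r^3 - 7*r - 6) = (r - 6)/(r - 3)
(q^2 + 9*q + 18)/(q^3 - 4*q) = (q^2 + 9*q + 18)/(q*(q^2 - 4))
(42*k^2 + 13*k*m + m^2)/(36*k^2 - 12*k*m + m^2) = (42*k^2 + 13*k*m + m^2)/(36*k^2 - 12*k*m + m^2)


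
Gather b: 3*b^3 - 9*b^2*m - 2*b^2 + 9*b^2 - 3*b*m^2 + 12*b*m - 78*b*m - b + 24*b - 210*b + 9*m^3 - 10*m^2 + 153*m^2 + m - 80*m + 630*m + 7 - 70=3*b^3 + b^2*(7 - 9*m) + b*(-3*m^2 - 66*m - 187) + 9*m^3 + 143*m^2 + 551*m - 63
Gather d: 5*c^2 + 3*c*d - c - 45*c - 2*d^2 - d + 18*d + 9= 5*c^2 - 46*c - 2*d^2 + d*(3*c + 17) + 9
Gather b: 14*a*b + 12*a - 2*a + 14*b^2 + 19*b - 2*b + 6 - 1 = 10*a + 14*b^2 + b*(14*a + 17) + 5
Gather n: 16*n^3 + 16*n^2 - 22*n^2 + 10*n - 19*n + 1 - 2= 16*n^3 - 6*n^2 - 9*n - 1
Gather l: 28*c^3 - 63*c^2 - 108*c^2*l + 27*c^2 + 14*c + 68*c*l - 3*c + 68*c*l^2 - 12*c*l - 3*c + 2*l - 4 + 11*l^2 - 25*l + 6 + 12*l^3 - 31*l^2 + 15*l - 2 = 28*c^3 - 36*c^2 + 8*c + 12*l^3 + l^2*(68*c - 20) + l*(-108*c^2 + 56*c - 8)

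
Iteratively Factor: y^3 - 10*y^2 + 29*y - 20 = (y - 5)*(y^2 - 5*y + 4) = (y - 5)*(y - 4)*(y - 1)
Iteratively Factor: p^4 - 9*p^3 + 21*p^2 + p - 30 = (p + 1)*(p^3 - 10*p^2 + 31*p - 30) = (p - 2)*(p + 1)*(p^2 - 8*p + 15) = (p - 5)*(p - 2)*(p + 1)*(p - 3)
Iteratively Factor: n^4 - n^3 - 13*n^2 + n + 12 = (n + 3)*(n^3 - 4*n^2 - n + 4) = (n + 1)*(n + 3)*(n^2 - 5*n + 4) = (n - 4)*(n + 1)*(n + 3)*(n - 1)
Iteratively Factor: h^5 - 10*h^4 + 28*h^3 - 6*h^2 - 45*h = (h - 3)*(h^4 - 7*h^3 + 7*h^2 + 15*h) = (h - 3)*(h + 1)*(h^3 - 8*h^2 + 15*h) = (h - 5)*(h - 3)*(h + 1)*(h^2 - 3*h) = h*(h - 5)*(h - 3)*(h + 1)*(h - 3)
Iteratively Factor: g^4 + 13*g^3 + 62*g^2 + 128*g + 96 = (g + 2)*(g^3 + 11*g^2 + 40*g + 48) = (g + 2)*(g + 3)*(g^2 + 8*g + 16) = (g + 2)*(g + 3)*(g + 4)*(g + 4)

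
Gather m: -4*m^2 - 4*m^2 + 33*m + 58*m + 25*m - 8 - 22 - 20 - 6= -8*m^2 + 116*m - 56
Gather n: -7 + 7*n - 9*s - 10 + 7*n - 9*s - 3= 14*n - 18*s - 20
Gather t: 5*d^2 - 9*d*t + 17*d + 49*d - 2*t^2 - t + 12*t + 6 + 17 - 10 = 5*d^2 + 66*d - 2*t^2 + t*(11 - 9*d) + 13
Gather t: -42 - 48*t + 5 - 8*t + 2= -56*t - 35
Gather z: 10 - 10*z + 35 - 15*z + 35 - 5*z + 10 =90 - 30*z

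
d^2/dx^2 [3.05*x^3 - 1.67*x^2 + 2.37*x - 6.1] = 18.3*x - 3.34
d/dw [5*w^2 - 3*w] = 10*w - 3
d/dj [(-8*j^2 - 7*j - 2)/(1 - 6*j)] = (48*j^2 - 16*j - 19)/(36*j^2 - 12*j + 1)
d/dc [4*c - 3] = 4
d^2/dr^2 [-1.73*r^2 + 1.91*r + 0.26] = -3.46000000000000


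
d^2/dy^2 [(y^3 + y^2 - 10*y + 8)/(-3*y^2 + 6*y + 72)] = -40/(3*y^3 - 54*y^2 + 324*y - 648)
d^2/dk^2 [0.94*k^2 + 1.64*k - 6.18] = 1.88000000000000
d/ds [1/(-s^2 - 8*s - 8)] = 2*(s + 4)/(s^2 + 8*s + 8)^2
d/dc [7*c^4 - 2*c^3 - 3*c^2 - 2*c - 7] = 28*c^3 - 6*c^2 - 6*c - 2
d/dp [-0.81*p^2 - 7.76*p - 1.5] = -1.62*p - 7.76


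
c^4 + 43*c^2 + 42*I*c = c*(c - 7*I)*(c + I)*(c + 6*I)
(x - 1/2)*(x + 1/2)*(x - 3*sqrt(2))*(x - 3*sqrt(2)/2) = x^4 - 9*sqrt(2)*x^3/2 + 35*x^2/4 + 9*sqrt(2)*x/8 - 9/4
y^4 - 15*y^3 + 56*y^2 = y^2*(y - 8)*(y - 7)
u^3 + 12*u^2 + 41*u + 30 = (u + 1)*(u + 5)*(u + 6)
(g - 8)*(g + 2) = g^2 - 6*g - 16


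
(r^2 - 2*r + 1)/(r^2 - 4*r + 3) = (r - 1)/(r - 3)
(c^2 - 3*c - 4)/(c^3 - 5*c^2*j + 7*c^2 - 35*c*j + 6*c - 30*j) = (c - 4)/(c^2 - 5*c*j + 6*c - 30*j)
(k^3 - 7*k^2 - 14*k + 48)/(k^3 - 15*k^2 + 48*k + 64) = (k^2 + k - 6)/(k^2 - 7*k - 8)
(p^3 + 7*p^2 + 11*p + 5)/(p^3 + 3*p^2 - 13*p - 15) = (p + 1)/(p - 3)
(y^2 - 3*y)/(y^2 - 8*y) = (y - 3)/(y - 8)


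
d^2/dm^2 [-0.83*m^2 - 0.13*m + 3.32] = -1.66000000000000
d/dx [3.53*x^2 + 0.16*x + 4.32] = 7.06*x + 0.16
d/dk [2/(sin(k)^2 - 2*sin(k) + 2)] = 4*(1 - sin(k))*cos(k)/(sin(k)^2 - 2*sin(k) + 2)^2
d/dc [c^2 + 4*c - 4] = 2*c + 4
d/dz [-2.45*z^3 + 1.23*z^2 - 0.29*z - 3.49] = -7.35*z^2 + 2.46*z - 0.29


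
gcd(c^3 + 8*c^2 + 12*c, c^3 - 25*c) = c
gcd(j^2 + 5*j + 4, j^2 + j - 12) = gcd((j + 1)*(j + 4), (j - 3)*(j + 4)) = j + 4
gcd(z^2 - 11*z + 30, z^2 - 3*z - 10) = z - 5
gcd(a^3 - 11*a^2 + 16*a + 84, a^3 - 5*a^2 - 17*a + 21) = a - 7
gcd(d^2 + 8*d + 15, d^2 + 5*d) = d + 5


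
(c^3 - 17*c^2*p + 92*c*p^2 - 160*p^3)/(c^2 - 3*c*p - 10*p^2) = (c^2 - 12*c*p + 32*p^2)/(c + 2*p)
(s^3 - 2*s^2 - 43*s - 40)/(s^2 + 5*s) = s - 7 - 8/s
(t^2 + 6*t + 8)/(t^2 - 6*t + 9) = (t^2 + 6*t + 8)/(t^2 - 6*t + 9)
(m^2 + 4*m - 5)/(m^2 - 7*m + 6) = (m + 5)/(m - 6)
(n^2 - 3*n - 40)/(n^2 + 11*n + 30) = (n - 8)/(n + 6)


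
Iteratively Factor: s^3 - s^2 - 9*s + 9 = (s - 1)*(s^2 - 9) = (s - 1)*(s + 3)*(s - 3)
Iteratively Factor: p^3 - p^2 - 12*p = (p)*(p^2 - p - 12) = p*(p + 3)*(p - 4)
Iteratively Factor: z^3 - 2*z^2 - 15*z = (z - 5)*(z^2 + 3*z) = (z - 5)*(z + 3)*(z)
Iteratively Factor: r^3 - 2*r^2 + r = (r)*(r^2 - 2*r + 1) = r*(r - 1)*(r - 1)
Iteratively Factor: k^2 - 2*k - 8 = (k - 4)*(k + 2)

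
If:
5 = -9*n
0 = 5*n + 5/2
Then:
No Solution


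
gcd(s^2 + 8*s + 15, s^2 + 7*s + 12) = s + 3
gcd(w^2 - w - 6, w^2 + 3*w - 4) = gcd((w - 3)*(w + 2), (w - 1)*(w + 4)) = 1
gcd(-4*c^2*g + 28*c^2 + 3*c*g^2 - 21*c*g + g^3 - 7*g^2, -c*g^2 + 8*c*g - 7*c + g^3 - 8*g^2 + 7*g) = c*g - 7*c - g^2 + 7*g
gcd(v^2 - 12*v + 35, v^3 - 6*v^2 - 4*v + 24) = 1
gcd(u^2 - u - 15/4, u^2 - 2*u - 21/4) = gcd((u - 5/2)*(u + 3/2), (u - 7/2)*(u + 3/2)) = u + 3/2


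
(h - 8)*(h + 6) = h^2 - 2*h - 48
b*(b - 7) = b^2 - 7*b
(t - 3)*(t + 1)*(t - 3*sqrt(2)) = t^3 - 3*sqrt(2)*t^2 - 2*t^2 - 3*t + 6*sqrt(2)*t + 9*sqrt(2)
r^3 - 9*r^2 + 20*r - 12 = (r - 6)*(r - 2)*(r - 1)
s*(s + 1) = s^2 + s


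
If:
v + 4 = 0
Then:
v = -4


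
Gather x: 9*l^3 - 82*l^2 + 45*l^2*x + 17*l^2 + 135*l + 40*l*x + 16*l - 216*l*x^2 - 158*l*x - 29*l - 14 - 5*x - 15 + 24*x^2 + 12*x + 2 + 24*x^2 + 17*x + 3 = 9*l^3 - 65*l^2 + 122*l + x^2*(48 - 216*l) + x*(45*l^2 - 118*l + 24) - 24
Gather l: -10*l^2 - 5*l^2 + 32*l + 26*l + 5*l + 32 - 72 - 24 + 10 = -15*l^2 + 63*l - 54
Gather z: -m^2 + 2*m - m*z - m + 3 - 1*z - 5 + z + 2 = -m^2 - m*z + m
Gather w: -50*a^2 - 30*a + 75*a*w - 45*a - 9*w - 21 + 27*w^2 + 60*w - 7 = -50*a^2 - 75*a + 27*w^2 + w*(75*a + 51) - 28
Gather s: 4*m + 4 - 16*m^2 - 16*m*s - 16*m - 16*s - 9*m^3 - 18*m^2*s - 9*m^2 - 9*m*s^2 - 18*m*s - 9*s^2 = -9*m^3 - 25*m^2 - 12*m + s^2*(-9*m - 9) + s*(-18*m^2 - 34*m - 16) + 4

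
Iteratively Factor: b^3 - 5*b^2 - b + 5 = (b - 1)*(b^2 - 4*b - 5) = (b - 5)*(b - 1)*(b + 1)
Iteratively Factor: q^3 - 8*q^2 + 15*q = (q)*(q^2 - 8*q + 15) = q*(q - 3)*(q - 5)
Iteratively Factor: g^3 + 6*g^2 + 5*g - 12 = (g - 1)*(g^2 + 7*g + 12) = (g - 1)*(g + 4)*(g + 3)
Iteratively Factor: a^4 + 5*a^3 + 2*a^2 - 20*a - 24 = (a - 2)*(a^3 + 7*a^2 + 16*a + 12) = (a - 2)*(a + 2)*(a^2 + 5*a + 6) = (a - 2)*(a + 2)*(a + 3)*(a + 2)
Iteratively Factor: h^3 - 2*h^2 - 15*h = (h - 5)*(h^2 + 3*h) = h*(h - 5)*(h + 3)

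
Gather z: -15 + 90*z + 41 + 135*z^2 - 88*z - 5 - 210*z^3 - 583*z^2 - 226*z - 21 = -210*z^3 - 448*z^2 - 224*z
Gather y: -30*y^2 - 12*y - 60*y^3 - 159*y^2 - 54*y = -60*y^3 - 189*y^2 - 66*y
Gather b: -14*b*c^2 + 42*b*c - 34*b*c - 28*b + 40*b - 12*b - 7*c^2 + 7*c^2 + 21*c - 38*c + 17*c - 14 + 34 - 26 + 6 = b*(-14*c^2 + 8*c)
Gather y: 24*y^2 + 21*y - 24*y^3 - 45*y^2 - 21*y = -24*y^3 - 21*y^2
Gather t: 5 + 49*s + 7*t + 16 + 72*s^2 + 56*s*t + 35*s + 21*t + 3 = 72*s^2 + 84*s + t*(56*s + 28) + 24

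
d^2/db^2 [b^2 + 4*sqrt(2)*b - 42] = 2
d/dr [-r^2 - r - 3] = -2*r - 1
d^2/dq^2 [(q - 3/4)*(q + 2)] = 2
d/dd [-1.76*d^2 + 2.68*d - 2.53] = 2.68 - 3.52*d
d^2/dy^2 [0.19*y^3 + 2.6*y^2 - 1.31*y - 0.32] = 1.14*y + 5.2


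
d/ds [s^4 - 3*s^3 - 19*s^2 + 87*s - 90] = 4*s^3 - 9*s^2 - 38*s + 87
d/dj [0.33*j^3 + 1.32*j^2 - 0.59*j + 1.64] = 0.99*j^2 + 2.64*j - 0.59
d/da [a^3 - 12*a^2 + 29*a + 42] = 3*a^2 - 24*a + 29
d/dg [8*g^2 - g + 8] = 16*g - 1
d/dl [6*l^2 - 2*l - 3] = 12*l - 2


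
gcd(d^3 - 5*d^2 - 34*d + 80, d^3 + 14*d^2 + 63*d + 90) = d + 5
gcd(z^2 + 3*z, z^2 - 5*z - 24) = z + 3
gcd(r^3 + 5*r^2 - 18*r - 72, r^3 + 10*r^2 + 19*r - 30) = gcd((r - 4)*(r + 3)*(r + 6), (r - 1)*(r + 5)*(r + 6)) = r + 6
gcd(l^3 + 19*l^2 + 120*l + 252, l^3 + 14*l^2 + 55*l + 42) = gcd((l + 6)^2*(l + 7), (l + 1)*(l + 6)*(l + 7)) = l^2 + 13*l + 42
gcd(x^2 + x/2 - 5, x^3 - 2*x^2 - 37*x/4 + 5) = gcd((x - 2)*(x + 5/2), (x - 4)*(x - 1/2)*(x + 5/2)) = x + 5/2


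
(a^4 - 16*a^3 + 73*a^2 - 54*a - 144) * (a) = a^5 - 16*a^4 + 73*a^3 - 54*a^2 - 144*a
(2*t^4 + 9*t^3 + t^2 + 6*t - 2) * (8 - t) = -2*t^5 + 7*t^4 + 71*t^3 + 2*t^2 + 50*t - 16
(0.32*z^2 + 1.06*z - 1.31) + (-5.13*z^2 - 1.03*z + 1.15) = -4.81*z^2 + 0.03*z - 0.16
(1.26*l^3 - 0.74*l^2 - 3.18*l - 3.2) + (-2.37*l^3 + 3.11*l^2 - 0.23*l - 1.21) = -1.11*l^3 + 2.37*l^2 - 3.41*l - 4.41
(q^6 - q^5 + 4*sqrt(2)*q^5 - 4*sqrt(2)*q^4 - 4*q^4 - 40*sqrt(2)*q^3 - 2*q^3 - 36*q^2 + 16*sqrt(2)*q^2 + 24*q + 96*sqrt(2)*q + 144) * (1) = q^6 - q^5 + 4*sqrt(2)*q^5 - 4*sqrt(2)*q^4 - 4*q^4 - 40*sqrt(2)*q^3 - 2*q^3 - 36*q^2 + 16*sqrt(2)*q^2 + 24*q + 96*sqrt(2)*q + 144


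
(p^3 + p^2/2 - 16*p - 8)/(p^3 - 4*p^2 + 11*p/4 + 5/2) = 2*(p^2 - 16)/(2*p^2 - 9*p + 10)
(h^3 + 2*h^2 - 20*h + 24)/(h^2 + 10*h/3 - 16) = 3*(h^2 - 4*h + 4)/(3*h - 8)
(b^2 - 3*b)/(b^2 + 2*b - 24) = b*(b - 3)/(b^2 + 2*b - 24)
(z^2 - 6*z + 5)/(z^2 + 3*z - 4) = (z - 5)/(z + 4)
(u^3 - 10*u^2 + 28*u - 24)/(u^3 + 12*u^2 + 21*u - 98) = (u^2 - 8*u + 12)/(u^2 + 14*u + 49)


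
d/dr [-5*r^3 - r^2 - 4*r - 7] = -15*r^2 - 2*r - 4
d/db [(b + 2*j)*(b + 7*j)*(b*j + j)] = j*(3*b^2 + 18*b*j + 2*b + 14*j^2 + 9*j)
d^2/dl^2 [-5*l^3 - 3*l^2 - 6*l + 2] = -30*l - 6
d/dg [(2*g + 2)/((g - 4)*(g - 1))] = 2*(-g^2 - 2*g + 9)/(g^4 - 10*g^3 + 33*g^2 - 40*g + 16)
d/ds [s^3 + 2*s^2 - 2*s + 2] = 3*s^2 + 4*s - 2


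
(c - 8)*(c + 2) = c^2 - 6*c - 16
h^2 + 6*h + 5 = (h + 1)*(h + 5)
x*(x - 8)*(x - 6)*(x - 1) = x^4 - 15*x^3 + 62*x^2 - 48*x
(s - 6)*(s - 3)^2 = s^3 - 12*s^2 + 45*s - 54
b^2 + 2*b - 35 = (b - 5)*(b + 7)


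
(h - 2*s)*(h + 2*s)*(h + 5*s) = h^3 + 5*h^2*s - 4*h*s^2 - 20*s^3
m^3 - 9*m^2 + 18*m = m*(m - 6)*(m - 3)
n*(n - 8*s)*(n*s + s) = n^3*s - 8*n^2*s^2 + n^2*s - 8*n*s^2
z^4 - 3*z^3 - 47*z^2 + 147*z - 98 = (z - 7)*(z - 2)*(z - 1)*(z + 7)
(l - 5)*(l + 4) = l^2 - l - 20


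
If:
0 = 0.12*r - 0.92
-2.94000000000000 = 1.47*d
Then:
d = -2.00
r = 7.67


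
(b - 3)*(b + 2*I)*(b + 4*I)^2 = b^4 - 3*b^3 + 10*I*b^3 - 32*b^2 - 30*I*b^2 + 96*b - 32*I*b + 96*I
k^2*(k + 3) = k^3 + 3*k^2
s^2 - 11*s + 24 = (s - 8)*(s - 3)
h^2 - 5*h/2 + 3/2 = (h - 3/2)*(h - 1)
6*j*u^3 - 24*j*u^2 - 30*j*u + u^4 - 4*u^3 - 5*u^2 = u*(6*j + u)*(u - 5)*(u + 1)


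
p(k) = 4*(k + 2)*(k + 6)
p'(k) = 8*k + 32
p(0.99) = 83.60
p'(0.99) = 39.92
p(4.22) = 254.27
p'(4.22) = 65.76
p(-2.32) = -4.71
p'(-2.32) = 13.44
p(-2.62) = -8.38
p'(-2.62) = 11.04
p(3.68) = 219.93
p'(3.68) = 61.44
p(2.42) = 148.87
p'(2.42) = 51.36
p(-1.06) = 18.57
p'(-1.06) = 23.52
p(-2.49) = -6.88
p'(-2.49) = 12.08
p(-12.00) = 240.00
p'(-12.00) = -64.00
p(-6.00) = 0.00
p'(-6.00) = -16.00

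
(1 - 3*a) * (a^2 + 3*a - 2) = -3*a^3 - 8*a^2 + 9*a - 2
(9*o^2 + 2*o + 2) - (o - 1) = 9*o^2 + o + 3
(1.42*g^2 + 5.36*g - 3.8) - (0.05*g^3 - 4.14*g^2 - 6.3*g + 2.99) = -0.05*g^3 + 5.56*g^2 + 11.66*g - 6.79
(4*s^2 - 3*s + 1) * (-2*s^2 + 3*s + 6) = -8*s^4 + 18*s^3 + 13*s^2 - 15*s + 6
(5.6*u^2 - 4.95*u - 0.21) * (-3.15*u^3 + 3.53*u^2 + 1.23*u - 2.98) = -17.64*u^5 + 35.3605*u^4 - 9.924*u^3 - 23.5178*u^2 + 14.4927*u + 0.6258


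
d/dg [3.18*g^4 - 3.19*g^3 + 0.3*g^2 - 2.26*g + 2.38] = 12.72*g^3 - 9.57*g^2 + 0.6*g - 2.26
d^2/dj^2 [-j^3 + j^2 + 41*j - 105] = 2 - 6*j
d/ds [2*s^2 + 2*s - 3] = 4*s + 2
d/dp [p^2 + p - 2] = 2*p + 1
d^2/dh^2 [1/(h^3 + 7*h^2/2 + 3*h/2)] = 4*(-h*(6*h + 7)*(2*h^2 + 7*h + 3) + (6*h^2 + 14*h + 3)^2)/(h^3*(2*h^2 + 7*h + 3)^3)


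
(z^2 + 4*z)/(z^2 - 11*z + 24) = z*(z + 4)/(z^2 - 11*z + 24)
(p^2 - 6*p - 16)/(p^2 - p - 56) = (p + 2)/(p + 7)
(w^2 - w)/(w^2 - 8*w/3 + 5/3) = 3*w/(3*w - 5)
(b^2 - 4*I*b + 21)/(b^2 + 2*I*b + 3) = (b - 7*I)/(b - I)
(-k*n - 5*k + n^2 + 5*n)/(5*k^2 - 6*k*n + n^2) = (-n - 5)/(5*k - n)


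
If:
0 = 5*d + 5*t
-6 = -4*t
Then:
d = -3/2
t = 3/2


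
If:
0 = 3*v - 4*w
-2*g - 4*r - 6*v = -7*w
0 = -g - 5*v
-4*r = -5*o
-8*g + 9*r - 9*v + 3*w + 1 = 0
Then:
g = 16/173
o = -148/4325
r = -37/865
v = -16/865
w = -12/865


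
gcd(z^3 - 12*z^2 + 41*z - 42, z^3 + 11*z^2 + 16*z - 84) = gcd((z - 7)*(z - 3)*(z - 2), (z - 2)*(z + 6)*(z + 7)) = z - 2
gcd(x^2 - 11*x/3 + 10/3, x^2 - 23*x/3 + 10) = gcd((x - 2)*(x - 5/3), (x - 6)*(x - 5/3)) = x - 5/3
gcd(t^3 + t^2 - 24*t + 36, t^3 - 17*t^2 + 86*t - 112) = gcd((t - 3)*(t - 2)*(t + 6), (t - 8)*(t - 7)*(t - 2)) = t - 2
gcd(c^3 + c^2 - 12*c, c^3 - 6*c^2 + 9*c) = c^2 - 3*c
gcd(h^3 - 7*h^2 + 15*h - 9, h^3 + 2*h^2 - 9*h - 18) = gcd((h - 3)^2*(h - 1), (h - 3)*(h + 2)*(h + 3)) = h - 3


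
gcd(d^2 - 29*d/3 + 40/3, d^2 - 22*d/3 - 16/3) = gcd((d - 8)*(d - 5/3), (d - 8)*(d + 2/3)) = d - 8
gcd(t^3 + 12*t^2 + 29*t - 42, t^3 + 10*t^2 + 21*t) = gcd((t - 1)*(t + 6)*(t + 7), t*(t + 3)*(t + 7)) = t + 7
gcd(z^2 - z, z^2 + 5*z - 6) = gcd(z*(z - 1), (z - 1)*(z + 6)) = z - 1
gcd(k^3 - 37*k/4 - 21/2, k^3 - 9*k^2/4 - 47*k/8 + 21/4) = k^2 - 3*k/2 - 7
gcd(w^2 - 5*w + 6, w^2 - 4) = w - 2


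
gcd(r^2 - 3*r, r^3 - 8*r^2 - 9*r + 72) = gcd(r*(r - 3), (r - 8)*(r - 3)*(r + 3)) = r - 3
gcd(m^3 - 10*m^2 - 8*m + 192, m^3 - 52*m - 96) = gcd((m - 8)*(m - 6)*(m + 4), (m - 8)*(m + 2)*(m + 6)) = m - 8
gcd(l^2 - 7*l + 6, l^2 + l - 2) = l - 1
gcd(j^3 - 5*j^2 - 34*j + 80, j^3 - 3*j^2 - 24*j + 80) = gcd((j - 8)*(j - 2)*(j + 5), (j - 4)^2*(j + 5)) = j + 5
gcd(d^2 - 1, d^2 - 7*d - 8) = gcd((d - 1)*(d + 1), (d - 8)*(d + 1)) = d + 1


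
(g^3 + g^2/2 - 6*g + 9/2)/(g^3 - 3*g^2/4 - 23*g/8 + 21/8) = 4*(g + 3)/(4*g + 7)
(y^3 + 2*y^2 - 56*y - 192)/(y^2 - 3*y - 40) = (y^2 + 10*y + 24)/(y + 5)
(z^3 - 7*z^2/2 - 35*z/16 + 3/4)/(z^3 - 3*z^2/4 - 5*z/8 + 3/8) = (4*z^2 - 17*z + 4)/(2*(2*z^2 - 3*z + 1))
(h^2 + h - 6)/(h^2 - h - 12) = (h - 2)/(h - 4)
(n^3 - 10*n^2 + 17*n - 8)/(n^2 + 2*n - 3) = (n^2 - 9*n + 8)/(n + 3)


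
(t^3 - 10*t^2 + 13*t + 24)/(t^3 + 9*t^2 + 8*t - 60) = (t^3 - 10*t^2 + 13*t + 24)/(t^3 + 9*t^2 + 8*t - 60)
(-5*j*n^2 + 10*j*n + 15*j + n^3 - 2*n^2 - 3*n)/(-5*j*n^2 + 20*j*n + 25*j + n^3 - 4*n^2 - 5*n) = (n - 3)/(n - 5)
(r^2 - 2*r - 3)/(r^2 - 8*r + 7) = (r^2 - 2*r - 3)/(r^2 - 8*r + 7)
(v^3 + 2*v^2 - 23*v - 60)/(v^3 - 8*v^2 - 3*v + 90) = (v + 4)/(v - 6)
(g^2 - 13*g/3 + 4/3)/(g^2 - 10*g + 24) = (g - 1/3)/(g - 6)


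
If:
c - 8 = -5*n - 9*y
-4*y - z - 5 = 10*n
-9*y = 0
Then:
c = z/2 + 21/2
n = -z/10 - 1/2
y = 0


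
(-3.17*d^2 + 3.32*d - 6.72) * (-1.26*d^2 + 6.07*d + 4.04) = 3.9942*d^4 - 23.4251*d^3 + 15.8128*d^2 - 27.3776*d - 27.1488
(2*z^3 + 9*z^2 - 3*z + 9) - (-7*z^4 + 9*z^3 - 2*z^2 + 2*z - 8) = 7*z^4 - 7*z^3 + 11*z^2 - 5*z + 17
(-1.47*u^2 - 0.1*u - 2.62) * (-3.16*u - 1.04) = 4.6452*u^3 + 1.8448*u^2 + 8.3832*u + 2.7248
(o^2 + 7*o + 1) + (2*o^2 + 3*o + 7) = 3*o^2 + 10*o + 8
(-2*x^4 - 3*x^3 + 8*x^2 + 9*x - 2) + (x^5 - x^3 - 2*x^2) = x^5 - 2*x^4 - 4*x^3 + 6*x^2 + 9*x - 2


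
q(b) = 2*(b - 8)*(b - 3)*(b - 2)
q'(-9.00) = 1046.00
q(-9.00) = -4488.00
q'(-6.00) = 620.00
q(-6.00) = -2016.00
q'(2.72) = -5.05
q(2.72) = 2.13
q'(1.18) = 38.99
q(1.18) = -20.36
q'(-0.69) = 130.74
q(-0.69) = -172.52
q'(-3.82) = 378.19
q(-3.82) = -938.33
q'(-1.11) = 157.11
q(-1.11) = -232.89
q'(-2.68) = 274.45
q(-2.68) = -567.80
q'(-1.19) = 162.38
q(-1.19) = -245.67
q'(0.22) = 80.85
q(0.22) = -77.00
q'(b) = 2*(b - 8)*(b - 3) + 2*(b - 8)*(b - 2) + 2*(b - 3)*(b - 2)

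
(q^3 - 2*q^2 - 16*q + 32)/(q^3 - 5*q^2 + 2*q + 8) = (q + 4)/(q + 1)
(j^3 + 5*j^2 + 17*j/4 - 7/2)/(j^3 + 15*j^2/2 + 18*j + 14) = (j - 1/2)/(j + 2)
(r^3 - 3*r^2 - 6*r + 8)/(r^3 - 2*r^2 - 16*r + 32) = (r^2 + r - 2)/(r^2 + 2*r - 8)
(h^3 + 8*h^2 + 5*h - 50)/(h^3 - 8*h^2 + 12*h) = (h^2 + 10*h + 25)/(h*(h - 6))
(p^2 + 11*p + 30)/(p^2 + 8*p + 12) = (p + 5)/(p + 2)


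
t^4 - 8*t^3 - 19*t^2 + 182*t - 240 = (t - 8)*(t - 3)*(t - 2)*(t + 5)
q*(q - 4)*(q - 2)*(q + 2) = q^4 - 4*q^3 - 4*q^2 + 16*q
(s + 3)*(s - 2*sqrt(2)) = s^2 - 2*sqrt(2)*s + 3*s - 6*sqrt(2)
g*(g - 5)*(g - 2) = g^3 - 7*g^2 + 10*g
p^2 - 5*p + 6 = (p - 3)*(p - 2)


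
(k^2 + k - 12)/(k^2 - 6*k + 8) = (k^2 + k - 12)/(k^2 - 6*k + 8)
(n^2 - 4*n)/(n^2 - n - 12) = n/(n + 3)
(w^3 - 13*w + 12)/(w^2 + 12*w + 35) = (w^3 - 13*w + 12)/(w^2 + 12*w + 35)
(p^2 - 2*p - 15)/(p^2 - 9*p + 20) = (p + 3)/(p - 4)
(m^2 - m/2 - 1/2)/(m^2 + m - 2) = (m + 1/2)/(m + 2)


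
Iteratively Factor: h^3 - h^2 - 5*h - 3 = (h - 3)*(h^2 + 2*h + 1) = (h - 3)*(h + 1)*(h + 1)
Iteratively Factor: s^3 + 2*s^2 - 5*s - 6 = (s + 3)*(s^2 - s - 2) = (s - 2)*(s + 3)*(s + 1)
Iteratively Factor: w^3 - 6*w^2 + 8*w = (w)*(w^2 - 6*w + 8) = w*(w - 2)*(w - 4)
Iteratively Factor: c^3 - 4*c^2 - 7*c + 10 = (c - 1)*(c^2 - 3*c - 10) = (c - 1)*(c + 2)*(c - 5)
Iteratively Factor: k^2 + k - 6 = (k - 2)*(k + 3)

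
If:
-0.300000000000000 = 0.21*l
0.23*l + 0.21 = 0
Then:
No Solution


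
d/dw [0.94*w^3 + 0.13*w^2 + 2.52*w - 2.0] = 2.82*w^2 + 0.26*w + 2.52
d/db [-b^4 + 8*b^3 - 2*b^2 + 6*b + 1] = -4*b^3 + 24*b^2 - 4*b + 6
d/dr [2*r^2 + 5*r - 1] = 4*r + 5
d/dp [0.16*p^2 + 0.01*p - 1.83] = 0.32*p + 0.01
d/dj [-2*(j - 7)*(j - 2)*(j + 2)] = -6*j^2 + 28*j + 8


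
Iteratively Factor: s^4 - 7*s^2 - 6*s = (s - 3)*(s^3 + 3*s^2 + 2*s) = s*(s - 3)*(s^2 + 3*s + 2) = s*(s - 3)*(s + 1)*(s + 2)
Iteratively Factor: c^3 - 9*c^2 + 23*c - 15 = (c - 5)*(c^2 - 4*c + 3) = (c - 5)*(c - 3)*(c - 1)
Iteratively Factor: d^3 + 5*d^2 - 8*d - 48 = (d + 4)*(d^2 + d - 12) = (d + 4)^2*(d - 3)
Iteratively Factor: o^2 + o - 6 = (o - 2)*(o + 3)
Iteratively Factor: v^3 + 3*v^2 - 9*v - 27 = (v - 3)*(v^2 + 6*v + 9) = (v - 3)*(v + 3)*(v + 3)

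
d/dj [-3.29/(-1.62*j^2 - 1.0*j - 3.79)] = (-10.6596*j - 3.29)/(1.62*j^2 + 1.0*j + 3.79)^2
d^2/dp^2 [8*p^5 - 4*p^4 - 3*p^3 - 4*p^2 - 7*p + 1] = 160*p^3 - 48*p^2 - 18*p - 8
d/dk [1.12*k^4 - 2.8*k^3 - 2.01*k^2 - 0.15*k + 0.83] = 4.48*k^3 - 8.4*k^2 - 4.02*k - 0.15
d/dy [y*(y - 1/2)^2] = (2*y - 1)*(6*y - 1)/4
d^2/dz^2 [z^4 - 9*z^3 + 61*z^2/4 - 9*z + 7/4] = 12*z^2 - 54*z + 61/2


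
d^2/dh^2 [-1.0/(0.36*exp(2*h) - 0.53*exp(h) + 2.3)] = (-1.0*(0.72*exp(h) - 0.53)*(1.44*exp(h) - 1.06)*exp(h) + (1.44*exp(h) - 0.53)*(0.36*exp(2*h) - 0.53*exp(h) + 2.3))*exp(h)/(0.36*exp(2*h) - 0.53*exp(h) + 2.3)^3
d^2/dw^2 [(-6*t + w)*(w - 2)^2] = -12*t + 6*w - 8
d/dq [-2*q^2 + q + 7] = 1 - 4*q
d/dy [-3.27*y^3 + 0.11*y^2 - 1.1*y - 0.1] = -9.81*y^2 + 0.22*y - 1.1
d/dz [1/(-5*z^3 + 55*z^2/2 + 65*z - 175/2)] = 4*(3*z^2 - 11*z - 13)/(5*(2*z^3 - 11*z^2 - 26*z + 35)^2)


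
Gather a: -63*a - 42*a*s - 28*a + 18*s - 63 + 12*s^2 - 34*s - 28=a*(-42*s - 91) + 12*s^2 - 16*s - 91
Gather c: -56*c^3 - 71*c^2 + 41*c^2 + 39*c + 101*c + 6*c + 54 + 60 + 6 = -56*c^3 - 30*c^2 + 146*c + 120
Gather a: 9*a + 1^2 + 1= 9*a + 2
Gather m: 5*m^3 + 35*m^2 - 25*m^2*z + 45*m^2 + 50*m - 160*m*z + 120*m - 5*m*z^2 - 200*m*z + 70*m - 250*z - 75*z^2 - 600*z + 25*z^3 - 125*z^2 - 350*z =5*m^3 + m^2*(80 - 25*z) + m*(-5*z^2 - 360*z + 240) + 25*z^3 - 200*z^2 - 1200*z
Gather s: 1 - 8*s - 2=-8*s - 1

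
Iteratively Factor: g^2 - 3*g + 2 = (g - 2)*(g - 1)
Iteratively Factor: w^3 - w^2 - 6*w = (w)*(w^2 - w - 6) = w*(w - 3)*(w + 2)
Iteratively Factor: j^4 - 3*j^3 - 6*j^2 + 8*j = (j)*(j^3 - 3*j^2 - 6*j + 8) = j*(j - 4)*(j^2 + j - 2) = j*(j - 4)*(j + 2)*(j - 1)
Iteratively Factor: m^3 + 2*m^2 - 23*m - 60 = (m - 5)*(m^2 + 7*m + 12) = (m - 5)*(m + 3)*(m + 4)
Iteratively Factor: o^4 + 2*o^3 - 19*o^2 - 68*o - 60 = (o + 2)*(o^3 - 19*o - 30) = (o + 2)*(o + 3)*(o^2 - 3*o - 10) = (o - 5)*(o + 2)*(o + 3)*(o + 2)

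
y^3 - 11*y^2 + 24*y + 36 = (y - 6)^2*(y + 1)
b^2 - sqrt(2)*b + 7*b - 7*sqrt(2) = (b + 7)*(b - sqrt(2))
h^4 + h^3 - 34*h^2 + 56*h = h*(h - 4)*(h - 2)*(h + 7)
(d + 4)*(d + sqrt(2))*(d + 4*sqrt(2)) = d^3 + 4*d^2 + 5*sqrt(2)*d^2 + 8*d + 20*sqrt(2)*d + 32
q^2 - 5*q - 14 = (q - 7)*(q + 2)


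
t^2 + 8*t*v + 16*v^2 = (t + 4*v)^2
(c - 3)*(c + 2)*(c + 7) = c^3 + 6*c^2 - 13*c - 42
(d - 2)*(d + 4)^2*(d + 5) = d^4 + 11*d^3 + 30*d^2 - 32*d - 160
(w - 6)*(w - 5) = w^2 - 11*w + 30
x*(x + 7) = x^2 + 7*x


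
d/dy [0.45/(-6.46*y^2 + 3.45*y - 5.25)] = (5.814*y - 1.5525)/(6.46*y^2 - 3.45*y + 5.25)^2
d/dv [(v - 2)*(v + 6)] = 2*v + 4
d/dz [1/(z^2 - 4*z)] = 2*(2 - z)/(z^2*(z - 4)^2)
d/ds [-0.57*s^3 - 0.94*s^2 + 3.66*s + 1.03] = -1.71*s^2 - 1.88*s + 3.66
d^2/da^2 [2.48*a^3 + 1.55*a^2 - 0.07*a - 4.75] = 14.88*a + 3.1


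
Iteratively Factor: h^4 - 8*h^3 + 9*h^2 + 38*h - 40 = (h - 1)*(h^3 - 7*h^2 + 2*h + 40) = (h - 1)*(h + 2)*(h^2 - 9*h + 20) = (h - 5)*(h - 1)*(h + 2)*(h - 4)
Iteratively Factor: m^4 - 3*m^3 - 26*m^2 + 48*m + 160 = (m + 4)*(m^3 - 7*m^2 + 2*m + 40) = (m - 5)*(m + 4)*(m^2 - 2*m - 8) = (m - 5)*(m + 2)*(m + 4)*(m - 4)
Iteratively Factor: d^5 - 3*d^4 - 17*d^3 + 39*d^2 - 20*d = (d)*(d^4 - 3*d^3 - 17*d^2 + 39*d - 20) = d*(d + 4)*(d^3 - 7*d^2 + 11*d - 5) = d*(d - 5)*(d + 4)*(d^2 - 2*d + 1) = d*(d - 5)*(d - 1)*(d + 4)*(d - 1)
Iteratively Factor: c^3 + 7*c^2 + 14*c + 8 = (c + 4)*(c^2 + 3*c + 2) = (c + 1)*(c + 4)*(c + 2)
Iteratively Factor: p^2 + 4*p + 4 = (p + 2)*(p + 2)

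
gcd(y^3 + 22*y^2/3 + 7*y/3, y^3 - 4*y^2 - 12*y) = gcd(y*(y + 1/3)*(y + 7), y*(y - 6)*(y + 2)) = y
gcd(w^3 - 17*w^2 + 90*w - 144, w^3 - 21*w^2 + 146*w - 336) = w^2 - 14*w + 48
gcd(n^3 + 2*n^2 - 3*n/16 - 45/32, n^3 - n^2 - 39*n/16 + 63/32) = n^2 + 3*n/4 - 9/8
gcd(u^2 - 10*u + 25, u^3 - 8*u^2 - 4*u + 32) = 1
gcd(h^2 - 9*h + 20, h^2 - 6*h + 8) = h - 4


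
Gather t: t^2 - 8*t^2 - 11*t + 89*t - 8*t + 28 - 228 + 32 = -7*t^2 + 70*t - 168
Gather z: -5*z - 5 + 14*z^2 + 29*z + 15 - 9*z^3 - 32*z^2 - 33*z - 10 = -9*z^3 - 18*z^2 - 9*z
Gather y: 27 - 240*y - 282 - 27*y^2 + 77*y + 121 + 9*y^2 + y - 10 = -18*y^2 - 162*y - 144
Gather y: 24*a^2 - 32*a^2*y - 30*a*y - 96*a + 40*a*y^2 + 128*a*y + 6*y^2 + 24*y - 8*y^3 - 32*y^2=24*a^2 - 96*a - 8*y^3 + y^2*(40*a - 26) + y*(-32*a^2 + 98*a + 24)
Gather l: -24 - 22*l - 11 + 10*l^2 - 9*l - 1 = 10*l^2 - 31*l - 36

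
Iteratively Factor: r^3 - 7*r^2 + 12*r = (r)*(r^2 - 7*r + 12) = r*(r - 3)*(r - 4)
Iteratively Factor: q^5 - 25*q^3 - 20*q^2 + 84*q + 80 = (q + 4)*(q^4 - 4*q^3 - 9*q^2 + 16*q + 20) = (q + 2)*(q + 4)*(q^3 - 6*q^2 + 3*q + 10) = (q - 5)*(q + 2)*(q + 4)*(q^2 - q - 2) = (q - 5)*(q + 1)*(q + 2)*(q + 4)*(q - 2)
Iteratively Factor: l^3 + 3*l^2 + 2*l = (l + 1)*(l^2 + 2*l) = l*(l + 1)*(l + 2)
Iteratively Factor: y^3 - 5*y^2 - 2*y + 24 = (y - 4)*(y^2 - y - 6) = (y - 4)*(y - 3)*(y + 2)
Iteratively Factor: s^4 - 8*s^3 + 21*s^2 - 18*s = (s - 2)*(s^3 - 6*s^2 + 9*s) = s*(s - 2)*(s^2 - 6*s + 9) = s*(s - 3)*(s - 2)*(s - 3)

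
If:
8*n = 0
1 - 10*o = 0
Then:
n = 0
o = 1/10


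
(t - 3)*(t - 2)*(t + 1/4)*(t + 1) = t^4 - 15*t^3/4 + 25*t/4 + 3/2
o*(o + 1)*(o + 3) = o^3 + 4*o^2 + 3*o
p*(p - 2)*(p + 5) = p^3 + 3*p^2 - 10*p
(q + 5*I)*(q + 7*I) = q^2 + 12*I*q - 35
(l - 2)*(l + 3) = l^2 + l - 6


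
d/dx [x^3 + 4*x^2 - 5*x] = 3*x^2 + 8*x - 5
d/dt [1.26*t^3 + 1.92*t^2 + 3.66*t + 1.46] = 3.78*t^2 + 3.84*t + 3.66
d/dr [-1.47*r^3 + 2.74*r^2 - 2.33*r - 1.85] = -4.41*r^2 + 5.48*r - 2.33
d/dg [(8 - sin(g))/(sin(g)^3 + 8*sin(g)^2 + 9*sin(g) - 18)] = 2*(sin(g)^3 - 8*sin(g)^2 - 64*sin(g) - 27)*cos(g)/(sin(g)^3 + 8*sin(g)^2 + 9*sin(g) - 18)^2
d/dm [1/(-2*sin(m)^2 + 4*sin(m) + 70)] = (sin(m) - 1)*cos(m)/((sin(m) - 7)^2*(sin(m) + 5)^2)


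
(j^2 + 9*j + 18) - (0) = j^2 + 9*j + 18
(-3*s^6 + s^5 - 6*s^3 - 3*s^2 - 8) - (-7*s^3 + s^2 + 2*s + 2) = -3*s^6 + s^5 + s^3 - 4*s^2 - 2*s - 10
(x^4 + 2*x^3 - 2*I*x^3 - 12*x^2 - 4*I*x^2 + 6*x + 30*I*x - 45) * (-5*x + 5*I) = -5*x^5 - 10*x^4 + 15*I*x^4 + 70*x^3 + 30*I*x^3 - 10*x^2 - 210*I*x^2 + 75*x + 30*I*x - 225*I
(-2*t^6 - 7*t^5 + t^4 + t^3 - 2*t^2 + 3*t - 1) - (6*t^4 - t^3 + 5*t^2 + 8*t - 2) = -2*t^6 - 7*t^5 - 5*t^4 + 2*t^3 - 7*t^2 - 5*t + 1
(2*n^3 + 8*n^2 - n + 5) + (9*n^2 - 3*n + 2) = 2*n^3 + 17*n^2 - 4*n + 7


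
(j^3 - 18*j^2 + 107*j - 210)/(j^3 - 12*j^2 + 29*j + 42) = (j - 5)/(j + 1)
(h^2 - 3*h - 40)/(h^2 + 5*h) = (h - 8)/h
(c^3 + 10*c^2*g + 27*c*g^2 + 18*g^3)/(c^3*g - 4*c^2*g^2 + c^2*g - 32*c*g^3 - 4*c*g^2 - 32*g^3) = (c^3 + 10*c^2*g + 27*c*g^2 + 18*g^3)/(g*(c^3 - 4*c^2*g + c^2 - 32*c*g^2 - 4*c*g - 32*g^2))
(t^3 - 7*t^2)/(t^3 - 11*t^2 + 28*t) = t/(t - 4)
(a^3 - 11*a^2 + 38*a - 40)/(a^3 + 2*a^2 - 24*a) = (a^2 - 7*a + 10)/(a*(a + 6))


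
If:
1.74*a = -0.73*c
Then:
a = -0.419540229885057*c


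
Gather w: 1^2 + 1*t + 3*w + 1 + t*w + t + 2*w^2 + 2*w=2*t + 2*w^2 + w*(t + 5) + 2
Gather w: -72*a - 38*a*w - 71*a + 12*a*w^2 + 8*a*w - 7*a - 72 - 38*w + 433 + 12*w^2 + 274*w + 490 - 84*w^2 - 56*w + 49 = -150*a + w^2*(12*a - 72) + w*(180 - 30*a) + 900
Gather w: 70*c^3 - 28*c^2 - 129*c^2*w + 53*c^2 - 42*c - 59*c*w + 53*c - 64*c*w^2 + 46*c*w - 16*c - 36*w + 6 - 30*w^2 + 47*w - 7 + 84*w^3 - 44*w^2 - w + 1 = 70*c^3 + 25*c^2 - 5*c + 84*w^3 + w^2*(-64*c - 74) + w*(-129*c^2 - 13*c + 10)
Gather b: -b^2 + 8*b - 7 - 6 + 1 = -b^2 + 8*b - 12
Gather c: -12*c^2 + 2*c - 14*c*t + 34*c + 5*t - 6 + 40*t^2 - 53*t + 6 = -12*c^2 + c*(36 - 14*t) + 40*t^2 - 48*t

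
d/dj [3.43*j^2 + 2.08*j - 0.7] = 6.86*j + 2.08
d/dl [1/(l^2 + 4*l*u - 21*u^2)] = 2*(-l - 2*u)/(l^2 + 4*l*u - 21*u^2)^2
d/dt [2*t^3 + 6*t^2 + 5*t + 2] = 6*t^2 + 12*t + 5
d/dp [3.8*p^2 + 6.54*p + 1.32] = 7.6*p + 6.54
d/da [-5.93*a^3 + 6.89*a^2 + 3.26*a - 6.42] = -17.79*a^2 + 13.78*a + 3.26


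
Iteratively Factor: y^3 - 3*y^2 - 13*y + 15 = (y - 1)*(y^2 - 2*y - 15) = (y - 1)*(y + 3)*(y - 5)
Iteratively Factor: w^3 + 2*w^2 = (w)*(w^2 + 2*w) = w*(w + 2)*(w)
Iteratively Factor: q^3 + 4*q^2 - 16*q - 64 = (q + 4)*(q^2 - 16) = (q + 4)^2*(q - 4)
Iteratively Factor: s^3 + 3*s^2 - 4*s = (s + 4)*(s^2 - s) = s*(s + 4)*(s - 1)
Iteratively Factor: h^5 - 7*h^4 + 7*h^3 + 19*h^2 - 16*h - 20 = (h - 5)*(h^4 - 2*h^3 - 3*h^2 + 4*h + 4) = (h - 5)*(h - 2)*(h^3 - 3*h - 2) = (h - 5)*(h - 2)^2*(h^2 + 2*h + 1) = (h - 5)*(h - 2)^2*(h + 1)*(h + 1)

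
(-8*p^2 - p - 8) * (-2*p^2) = 16*p^4 + 2*p^3 + 16*p^2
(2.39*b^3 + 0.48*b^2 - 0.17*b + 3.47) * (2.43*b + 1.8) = 5.8077*b^4 + 5.4684*b^3 + 0.4509*b^2 + 8.1261*b + 6.246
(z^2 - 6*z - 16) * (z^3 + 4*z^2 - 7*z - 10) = z^5 - 2*z^4 - 47*z^3 - 32*z^2 + 172*z + 160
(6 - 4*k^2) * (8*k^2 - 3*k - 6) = -32*k^4 + 12*k^3 + 72*k^2 - 18*k - 36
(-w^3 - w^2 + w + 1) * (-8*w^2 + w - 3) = 8*w^5 + 7*w^4 - 6*w^3 - 4*w^2 - 2*w - 3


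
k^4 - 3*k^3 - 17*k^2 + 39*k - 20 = (k - 5)*(k - 1)^2*(k + 4)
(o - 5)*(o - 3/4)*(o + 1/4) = o^3 - 11*o^2/2 + 37*o/16 + 15/16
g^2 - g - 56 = (g - 8)*(g + 7)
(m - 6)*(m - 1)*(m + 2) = m^3 - 5*m^2 - 8*m + 12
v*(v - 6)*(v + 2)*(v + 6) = v^4 + 2*v^3 - 36*v^2 - 72*v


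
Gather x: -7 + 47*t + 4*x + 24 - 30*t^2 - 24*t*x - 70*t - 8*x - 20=-30*t^2 - 23*t + x*(-24*t - 4) - 3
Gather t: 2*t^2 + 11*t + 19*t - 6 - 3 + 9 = 2*t^2 + 30*t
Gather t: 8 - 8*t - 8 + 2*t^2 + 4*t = 2*t^2 - 4*t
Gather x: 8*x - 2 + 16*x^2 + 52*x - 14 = 16*x^2 + 60*x - 16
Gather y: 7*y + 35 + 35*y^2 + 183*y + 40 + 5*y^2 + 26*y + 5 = 40*y^2 + 216*y + 80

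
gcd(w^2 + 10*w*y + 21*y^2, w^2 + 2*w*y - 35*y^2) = w + 7*y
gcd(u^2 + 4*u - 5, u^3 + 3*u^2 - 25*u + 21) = u - 1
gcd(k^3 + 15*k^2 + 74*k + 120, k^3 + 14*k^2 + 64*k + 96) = k^2 + 10*k + 24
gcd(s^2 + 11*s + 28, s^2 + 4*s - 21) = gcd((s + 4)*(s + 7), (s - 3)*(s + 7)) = s + 7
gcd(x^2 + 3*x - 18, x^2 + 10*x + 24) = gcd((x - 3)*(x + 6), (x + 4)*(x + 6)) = x + 6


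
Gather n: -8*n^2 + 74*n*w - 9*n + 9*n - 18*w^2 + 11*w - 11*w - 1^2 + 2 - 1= -8*n^2 + 74*n*w - 18*w^2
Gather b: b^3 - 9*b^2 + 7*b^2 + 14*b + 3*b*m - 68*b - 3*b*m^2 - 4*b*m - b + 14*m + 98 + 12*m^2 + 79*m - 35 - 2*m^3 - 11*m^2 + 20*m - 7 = b^3 - 2*b^2 + b*(-3*m^2 - m - 55) - 2*m^3 + m^2 + 113*m + 56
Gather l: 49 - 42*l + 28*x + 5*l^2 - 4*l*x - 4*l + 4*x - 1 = 5*l^2 + l*(-4*x - 46) + 32*x + 48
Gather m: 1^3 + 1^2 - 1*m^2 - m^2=2 - 2*m^2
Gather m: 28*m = 28*m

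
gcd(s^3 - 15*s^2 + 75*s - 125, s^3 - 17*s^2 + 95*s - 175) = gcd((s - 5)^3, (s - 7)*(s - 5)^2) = s^2 - 10*s + 25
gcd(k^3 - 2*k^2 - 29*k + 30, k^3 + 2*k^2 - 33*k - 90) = k^2 - k - 30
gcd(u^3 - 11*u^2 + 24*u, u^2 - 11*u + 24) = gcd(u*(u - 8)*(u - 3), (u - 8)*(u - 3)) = u^2 - 11*u + 24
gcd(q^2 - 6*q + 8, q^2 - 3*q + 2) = q - 2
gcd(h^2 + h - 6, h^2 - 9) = h + 3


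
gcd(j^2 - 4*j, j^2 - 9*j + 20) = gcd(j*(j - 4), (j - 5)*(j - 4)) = j - 4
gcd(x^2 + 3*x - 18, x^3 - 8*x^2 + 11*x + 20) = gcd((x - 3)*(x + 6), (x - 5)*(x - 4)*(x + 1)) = 1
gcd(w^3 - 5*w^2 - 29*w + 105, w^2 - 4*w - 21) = w - 7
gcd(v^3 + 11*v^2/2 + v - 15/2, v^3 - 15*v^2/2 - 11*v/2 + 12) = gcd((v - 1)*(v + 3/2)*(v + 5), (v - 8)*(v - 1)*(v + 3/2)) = v^2 + v/2 - 3/2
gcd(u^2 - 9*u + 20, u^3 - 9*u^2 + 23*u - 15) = u - 5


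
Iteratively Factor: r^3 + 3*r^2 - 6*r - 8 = (r - 2)*(r^2 + 5*r + 4) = (r - 2)*(r + 1)*(r + 4)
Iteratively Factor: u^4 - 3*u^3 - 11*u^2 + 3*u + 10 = (u + 2)*(u^3 - 5*u^2 - u + 5) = (u + 1)*(u + 2)*(u^2 - 6*u + 5) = (u - 1)*(u + 1)*(u + 2)*(u - 5)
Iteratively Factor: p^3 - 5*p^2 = (p)*(p^2 - 5*p) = p*(p - 5)*(p)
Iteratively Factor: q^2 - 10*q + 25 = (q - 5)*(q - 5)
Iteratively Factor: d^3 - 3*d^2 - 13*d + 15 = (d - 5)*(d^2 + 2*d - 3) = (d - 5)*(d + 3)*(d - 1)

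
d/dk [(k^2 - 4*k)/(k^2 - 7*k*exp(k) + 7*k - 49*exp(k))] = (k*(k - 4)*(7*k*exp(k) - 2*k + 56*exp(k) - 7) + 2*(k - 2)*(k^2 - 7*k*exp(k) + 7*k - 49*exp(k)))/(k^2 - 7*k*exp(k) + 7*k - 49*exp(k))^2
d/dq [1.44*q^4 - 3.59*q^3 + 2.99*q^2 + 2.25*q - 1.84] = 5.76*q^3 - 10.77*q^2 + 5.98*q + 2.25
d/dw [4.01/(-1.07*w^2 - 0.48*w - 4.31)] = (8.5814*w + 1.9248)/(1.07*w^2 + 0.48*w + 4.31)^2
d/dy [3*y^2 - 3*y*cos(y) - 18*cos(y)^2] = 3*y*sin(y) + 6*y + 18*sin(2*y) - 3*cos(y)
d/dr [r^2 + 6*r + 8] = 2*r + 6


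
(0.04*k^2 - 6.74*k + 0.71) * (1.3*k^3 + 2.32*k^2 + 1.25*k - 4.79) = 0.052*k^5 - 8.6692*k^4 - 14.6638*k^3 - 6.9694*k^2 + 33.1721*k - 3.4009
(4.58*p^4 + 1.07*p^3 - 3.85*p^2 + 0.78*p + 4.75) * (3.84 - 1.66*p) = -7.6028*p^5 + 15.811*p^4 + 10.4998*p^3 - 16.0788*p^2 - 4.8898*p + 18.24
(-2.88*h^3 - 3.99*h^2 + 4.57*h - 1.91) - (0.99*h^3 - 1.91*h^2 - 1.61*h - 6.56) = -3.87*h^3 - 2.08*h^2 + 6.18*h + 4.65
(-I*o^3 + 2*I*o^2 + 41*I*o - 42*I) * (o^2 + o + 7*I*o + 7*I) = -I*o^5 + 7*o^4 + I*o^4 - 7*o^3 + 43*I*o^3 - 301*o^2 - I*o^2 + 7*o - 42*I*o + 294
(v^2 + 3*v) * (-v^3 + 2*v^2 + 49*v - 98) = -v^5 - v^4 + 55*v^3 + 49*v^2 - 294*v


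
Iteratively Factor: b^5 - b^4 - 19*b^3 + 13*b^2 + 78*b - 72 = (b - 4)*(b^4 + 3*b^3 - 7*b^2 - 15*b + 18) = (b - 4)*(b + 3)*(b^3 - 7*b + 6) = (b - 4)*(b - 1)*(b + 3)*(b^2 + b - 6) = (b - 4)*(b - 2)*(b - 1)*(b + 3)*(b + 3)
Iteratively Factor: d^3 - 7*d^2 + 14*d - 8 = (d - 2)*(d^2 - 5*d + 4) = (d - 4)*(d - 2)*(d - 1)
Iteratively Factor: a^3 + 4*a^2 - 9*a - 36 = (a - 3)*(a^2 + 7*a + 12) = (a - 3)*(a + 3)*(a + 4)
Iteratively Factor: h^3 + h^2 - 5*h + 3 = (h - 1)*(h^2 + 2*h - 3) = (h - 1)*(h + 3)*(h - 1)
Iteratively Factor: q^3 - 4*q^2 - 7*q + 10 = (q - 1)*(q^2 - 3*q - 10) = (q - 1)*(q + 2)*(q - 5)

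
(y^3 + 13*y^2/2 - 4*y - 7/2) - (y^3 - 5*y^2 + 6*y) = 23*y^2/2 - 10*y - 7/2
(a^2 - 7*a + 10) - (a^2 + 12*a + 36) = -19*a - 26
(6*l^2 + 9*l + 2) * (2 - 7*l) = -42*l^3 - 51*l^2 + 4*l + 4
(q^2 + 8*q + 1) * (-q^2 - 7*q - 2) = -q^4 - 15*q^3 - 59*q^2 - 23*q - 2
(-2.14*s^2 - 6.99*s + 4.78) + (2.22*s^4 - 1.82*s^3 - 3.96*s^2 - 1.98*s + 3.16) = 2.22*s^4 - 1.82*s^3 - 6.1*s^2 - 8.97*s + 7.94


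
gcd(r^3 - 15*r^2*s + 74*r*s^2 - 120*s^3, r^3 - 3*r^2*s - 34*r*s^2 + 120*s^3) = r^2 - 9*r*s + 20*s^2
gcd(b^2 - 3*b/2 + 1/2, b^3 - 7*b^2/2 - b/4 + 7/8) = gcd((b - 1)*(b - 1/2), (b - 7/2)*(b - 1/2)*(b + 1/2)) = b - 1/2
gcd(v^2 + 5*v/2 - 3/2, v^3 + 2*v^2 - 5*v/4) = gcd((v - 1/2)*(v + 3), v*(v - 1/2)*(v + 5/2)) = v - 1/2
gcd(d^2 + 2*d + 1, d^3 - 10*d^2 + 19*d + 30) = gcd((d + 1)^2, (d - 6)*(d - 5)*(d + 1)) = d + 1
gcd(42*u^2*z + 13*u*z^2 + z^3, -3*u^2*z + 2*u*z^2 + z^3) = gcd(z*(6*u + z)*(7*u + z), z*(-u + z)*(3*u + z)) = z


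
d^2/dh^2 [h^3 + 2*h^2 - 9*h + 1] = 6*h + 4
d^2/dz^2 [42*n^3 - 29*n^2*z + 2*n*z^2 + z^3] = 4*n + 6*z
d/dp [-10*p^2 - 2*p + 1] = -20*p - 2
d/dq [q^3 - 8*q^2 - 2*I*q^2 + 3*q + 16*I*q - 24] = 3*q^2 - 16*q - 4*I*q + 3 + 16*I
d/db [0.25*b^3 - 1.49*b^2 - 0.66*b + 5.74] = 0.75*b^2 - 2.98*b - 0.66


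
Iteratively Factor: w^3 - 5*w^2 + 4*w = (w - 4)*(w^2 - w) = w*(w - 4)*(w - 1)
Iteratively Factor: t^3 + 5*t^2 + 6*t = (t + 2)*(t^2 + 3*t) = (t + 2)*(t + 3)*(t)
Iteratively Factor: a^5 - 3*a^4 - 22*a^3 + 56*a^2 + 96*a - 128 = (a - 4)*(a^4 + a^3 - 18*a^2 - 16*a + 32) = (a - 4)*(a + 4)*(a^3 - 3*a^2 - 6*a + 8) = (a - 4)*(a + 2)*(a + 4)*(a^2 - 5*a + 4) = (a - 4)*(a - 1)*(a + 2)*(a + 4)*(a - 4)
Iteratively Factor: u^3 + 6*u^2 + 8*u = (u + 4)*(u^2 + 2*u) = u*(u + 4)*(u + 2)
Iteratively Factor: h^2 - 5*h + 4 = (h - 4)*(h - 1)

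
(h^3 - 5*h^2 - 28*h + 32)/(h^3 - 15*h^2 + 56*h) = (h^2 + 3*h - 4)/(h*(h - 7))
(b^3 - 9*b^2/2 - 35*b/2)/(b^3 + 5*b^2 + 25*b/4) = 2*(b - 7)/(2*b + 5)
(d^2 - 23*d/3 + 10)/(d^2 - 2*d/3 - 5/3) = (d - 6)/(d + 1)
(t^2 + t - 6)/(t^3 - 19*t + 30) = (t + 3)/(t^2 + 2*t - 15)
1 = 1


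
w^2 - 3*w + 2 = (w - 2)*(w - 1)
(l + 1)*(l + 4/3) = l^2 + 7*l/3 + 4/3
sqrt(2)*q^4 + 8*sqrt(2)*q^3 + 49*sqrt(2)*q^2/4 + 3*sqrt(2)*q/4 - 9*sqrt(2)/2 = (q - 1/2)*(q + 3/2)*(q + 6)*(sqrt(2)*q + sqrt(2))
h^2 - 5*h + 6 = (h - 3)*(h - 2)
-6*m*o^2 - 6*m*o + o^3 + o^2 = o*(-6*m + o)*(o + 1)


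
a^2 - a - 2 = (a - 2)*(a + 1)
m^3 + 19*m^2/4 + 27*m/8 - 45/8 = (m - 3/4)*(m + 5/2)*(m + 3)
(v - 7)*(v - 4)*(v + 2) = v^3 - 9*v^2 + 6*v + 56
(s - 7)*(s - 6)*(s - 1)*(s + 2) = s^4 - 12*s^3 + 27*s^2 + 68*s - 84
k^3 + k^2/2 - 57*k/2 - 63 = (k - 6)*(k + 3)*(k + 7/2)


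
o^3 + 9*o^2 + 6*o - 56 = (o - 2)*(o + 4)*(o + 7)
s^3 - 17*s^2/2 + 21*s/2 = s*(s - 7)*(s - 3/2)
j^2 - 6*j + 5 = (j - 5)*(j - 1)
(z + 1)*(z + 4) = z^2 + 5*z + 4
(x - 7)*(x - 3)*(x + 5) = x^3 - 5*x^2 - 29*x + 105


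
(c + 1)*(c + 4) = c^2 + 5*c + 4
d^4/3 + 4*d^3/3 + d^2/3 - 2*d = d*(d/3 + 1)*(d - 1)*(d + 2)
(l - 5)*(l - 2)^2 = l^3 - 9*l^2 + 24*l - 20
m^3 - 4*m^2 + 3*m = m*(m - 3)*(m - 1)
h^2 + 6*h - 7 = (h - 1)*(h + 7)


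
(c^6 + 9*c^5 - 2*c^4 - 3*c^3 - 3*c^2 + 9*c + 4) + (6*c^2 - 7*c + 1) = c^6 + 9*c^5 - 2*c^4 - 3*c^3 + 3*c^2 + 2*c + 5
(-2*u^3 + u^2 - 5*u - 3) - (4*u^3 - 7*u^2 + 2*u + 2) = -6*u^3 + 8*u^2 - 7*u - 5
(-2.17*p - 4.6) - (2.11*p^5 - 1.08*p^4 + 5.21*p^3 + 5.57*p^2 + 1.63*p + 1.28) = -2.11*p^5 + 1.08*p^4 - 5.21*p^3 - 5.57*p^2 - 3.8*p - 5.88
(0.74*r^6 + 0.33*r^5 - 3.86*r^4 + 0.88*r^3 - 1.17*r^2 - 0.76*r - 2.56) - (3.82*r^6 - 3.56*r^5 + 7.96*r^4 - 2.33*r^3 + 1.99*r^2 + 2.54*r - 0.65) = -3.08*r^6 + 3.89*r^5 - 11.82*r^4 + 3.21*r^3 - 3.16*r^2 - 3.3*r - 1.91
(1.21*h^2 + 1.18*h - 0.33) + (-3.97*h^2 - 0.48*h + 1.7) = -2.76*h^2 + 0.7*h + 1.37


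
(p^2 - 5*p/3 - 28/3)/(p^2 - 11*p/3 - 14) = (p - 4)/(p - 6)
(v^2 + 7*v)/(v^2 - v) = (v + 7)/(v - 1)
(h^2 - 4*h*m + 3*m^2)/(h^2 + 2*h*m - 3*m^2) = (h - 3*m)/(h + 3*m)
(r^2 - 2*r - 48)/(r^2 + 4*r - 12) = (r - 8)/(r - 2)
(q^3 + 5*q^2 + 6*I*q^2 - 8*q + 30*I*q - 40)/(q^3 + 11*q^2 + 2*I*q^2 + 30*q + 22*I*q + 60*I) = (q + 4*I)/(q + 6)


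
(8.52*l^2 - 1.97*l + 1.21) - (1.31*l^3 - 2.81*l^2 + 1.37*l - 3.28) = -1.31*l^3 + 11.33*l^2 - 3.34*l + 4.49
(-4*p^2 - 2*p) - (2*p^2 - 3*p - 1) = -6*p^2 + p + 1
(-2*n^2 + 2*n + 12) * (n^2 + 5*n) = -2*n^4 - 8*n^3 + 22*n^2 + 60*n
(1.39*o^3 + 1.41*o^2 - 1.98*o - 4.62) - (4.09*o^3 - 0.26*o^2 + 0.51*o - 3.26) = -2.7*o^3 + 1.67*o^2 - 2.49*o - 1.36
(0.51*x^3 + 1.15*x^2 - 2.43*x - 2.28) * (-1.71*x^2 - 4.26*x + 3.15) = -0.8721*x^5 - 4.1391*x^4 + 0.862800000000002*x^3 + 17.8731*x^2 + 2.0583*x - 7.182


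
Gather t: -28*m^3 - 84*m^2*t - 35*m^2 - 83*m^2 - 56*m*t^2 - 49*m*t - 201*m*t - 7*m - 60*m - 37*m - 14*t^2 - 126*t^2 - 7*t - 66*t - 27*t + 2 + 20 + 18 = -28*m^3 - 118*m^2 - 104*m + t^2*(-56*m - 140) + t*(-84*m^2 - 250*m - 100) + 40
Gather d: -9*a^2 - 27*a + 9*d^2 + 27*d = -9*a^2 - 27*a + 9*d^2 + 27*d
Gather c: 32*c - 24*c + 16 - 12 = 8*c + 4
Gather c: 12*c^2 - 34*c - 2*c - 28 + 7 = 12*c^2 - 36*c - 21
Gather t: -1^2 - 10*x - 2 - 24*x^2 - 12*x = -24*x^2 - 22*x - 3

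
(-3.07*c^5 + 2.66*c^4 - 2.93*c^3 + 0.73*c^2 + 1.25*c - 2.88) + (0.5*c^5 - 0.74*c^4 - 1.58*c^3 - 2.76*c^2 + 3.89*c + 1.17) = -2.57*c^5 + 1.92*c^4 - 4.51*c^3 - 2.03*c^2 + 5.14*c - 1.71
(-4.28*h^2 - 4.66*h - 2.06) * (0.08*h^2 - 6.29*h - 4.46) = -0.3424*h^4 + 26.5484*h^3 + 48.2354*h^2 + 33.741*h + 9.1876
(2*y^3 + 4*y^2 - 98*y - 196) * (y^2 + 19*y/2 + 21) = 2*y^5 + 23*y^4 - 18*y^3 - 1043*y^2 - 3920*y - 4116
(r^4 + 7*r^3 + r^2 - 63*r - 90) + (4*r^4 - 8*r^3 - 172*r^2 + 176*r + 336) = 5*r^4 - r^3 - 171*r^2 + 113*r + 246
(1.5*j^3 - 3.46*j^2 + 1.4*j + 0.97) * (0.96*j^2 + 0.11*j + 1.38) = 1.44*j^5 - 3.1566*j^4 + 3.0334*j^3 - 3.6896*j^2 + 2.0387*j + 1.3386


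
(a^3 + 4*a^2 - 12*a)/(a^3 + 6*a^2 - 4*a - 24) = a/(a + 2)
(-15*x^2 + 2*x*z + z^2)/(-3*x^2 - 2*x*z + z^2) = (5*x + z)/(x + z)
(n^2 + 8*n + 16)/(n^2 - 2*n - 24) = (n + 4)/(n - 6)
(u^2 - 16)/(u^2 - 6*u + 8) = (u + 4)/(u - 2)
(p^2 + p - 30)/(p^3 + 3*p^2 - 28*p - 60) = 1/(p + 2)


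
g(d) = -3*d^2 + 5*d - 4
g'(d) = 5 - 6*d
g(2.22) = -7.69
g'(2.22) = -8.32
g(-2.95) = -44.86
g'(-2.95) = 22.70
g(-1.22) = -14.57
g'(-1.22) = 12.32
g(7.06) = -118.23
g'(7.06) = -37.36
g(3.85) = -29.22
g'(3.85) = -18.10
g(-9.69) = -334.14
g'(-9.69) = 63.14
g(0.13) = -3.40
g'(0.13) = 4.22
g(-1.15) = -13.72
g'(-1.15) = 11.90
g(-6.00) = -142.00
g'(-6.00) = 41.00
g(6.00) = -82.00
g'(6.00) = -31.00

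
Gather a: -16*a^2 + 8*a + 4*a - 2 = -16*a^2 + 12*a - 2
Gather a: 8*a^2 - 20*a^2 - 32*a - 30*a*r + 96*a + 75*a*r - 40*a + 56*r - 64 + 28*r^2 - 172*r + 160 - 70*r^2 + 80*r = -12*a^2 + a*(45*r + 24) - 42*r^2 - 36*r + 96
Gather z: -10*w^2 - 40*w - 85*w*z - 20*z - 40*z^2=-10*w^2 - 40*w - 40*z^2 + z*(-85*w - 20)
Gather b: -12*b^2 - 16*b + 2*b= -12*b^2 - 14*b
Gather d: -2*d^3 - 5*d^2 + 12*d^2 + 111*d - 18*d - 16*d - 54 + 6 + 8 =-2*d^3 + 7*d^2 + 77*d - 40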